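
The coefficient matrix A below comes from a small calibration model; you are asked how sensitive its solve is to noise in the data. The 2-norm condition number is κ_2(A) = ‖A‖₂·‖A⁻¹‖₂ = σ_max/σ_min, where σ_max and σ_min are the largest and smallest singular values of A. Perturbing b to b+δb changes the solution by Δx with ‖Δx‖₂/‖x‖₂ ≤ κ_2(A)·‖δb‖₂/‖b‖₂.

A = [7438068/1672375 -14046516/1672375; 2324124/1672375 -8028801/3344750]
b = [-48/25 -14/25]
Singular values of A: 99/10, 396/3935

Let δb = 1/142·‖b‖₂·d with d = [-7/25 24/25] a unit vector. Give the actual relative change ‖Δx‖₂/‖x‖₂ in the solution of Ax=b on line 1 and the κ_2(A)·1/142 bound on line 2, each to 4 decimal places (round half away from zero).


0.6928
0.6928

σ_max = 99/10, σ_min = 396/3935
κ = σ_max/σ_min = (99/10)/(396/3935) = 98.3750
worst-case relative error ≤ 98.3750 × 1/142 = 0.6928
solve Ax = b  →  x = [-0.0951 0.1783]
2-norm of b is 2.0000; of x, 0.2020
with δb = [-0.0039 0.0135], A·Δx = δb → ‖Δx‖ = 0.1400
relative error = 0.6928
realised/bound = 1 exactly: the bound is attained for this b and d


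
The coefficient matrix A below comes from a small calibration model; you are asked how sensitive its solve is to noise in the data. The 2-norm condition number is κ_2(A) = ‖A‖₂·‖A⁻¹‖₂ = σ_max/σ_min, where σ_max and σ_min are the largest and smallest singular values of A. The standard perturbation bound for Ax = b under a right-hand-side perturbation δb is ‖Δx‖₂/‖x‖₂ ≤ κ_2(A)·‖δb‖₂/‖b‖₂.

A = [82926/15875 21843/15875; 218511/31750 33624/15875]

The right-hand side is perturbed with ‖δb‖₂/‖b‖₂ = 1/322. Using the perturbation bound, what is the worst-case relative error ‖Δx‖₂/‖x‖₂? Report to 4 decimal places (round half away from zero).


form AᵀA = [3010157721/40322500 219398382/10080625; 219398382/10080625 64307601/10080625] with trace 5227821/64516 and determinant 164025/64516
solving λ² − 5227821/64516·λ + 164025/64516 = 0 gives λ = 81, 2025/64516
κ = σ_max/σ_min = 9/(45/254) = 50.8000
worst-case relative error ≤ 50.8000 × 1/322 = 0.1578

0.1578


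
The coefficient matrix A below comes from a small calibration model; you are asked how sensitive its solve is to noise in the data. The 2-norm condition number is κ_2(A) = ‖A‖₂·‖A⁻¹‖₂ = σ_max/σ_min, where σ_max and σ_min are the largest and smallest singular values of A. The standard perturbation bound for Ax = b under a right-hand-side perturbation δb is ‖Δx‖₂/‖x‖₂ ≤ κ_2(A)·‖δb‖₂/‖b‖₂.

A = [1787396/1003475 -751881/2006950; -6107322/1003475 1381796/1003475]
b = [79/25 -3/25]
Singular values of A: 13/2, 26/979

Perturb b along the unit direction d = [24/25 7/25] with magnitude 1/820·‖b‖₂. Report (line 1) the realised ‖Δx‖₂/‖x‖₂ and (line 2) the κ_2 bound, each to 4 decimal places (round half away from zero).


0.0013
0.2985

largest singular value 13/2, smallest 26/979
κ = σ_max/σ_min = (13/2)/(26/979) = 244.7500
worst-case relative error ≤ 244.7500 × 1/820 = 0.2985
solve Ax = b  →  x = [24.9465 110.1726]
‖b‖₂ = 3.1623 and ‖x‖₂ = 112.9616
Δx = A⁻¹·δb where δb = 1/820·3.1623·d; ‖Δx‖ = 0.1452
dividing the unrounded norms, ‖Δx‖/‖x‖ = 0.0013
tightness: 0.0013 against a bound of 0.2985 (unrounded ratio ≈ 0.0043)


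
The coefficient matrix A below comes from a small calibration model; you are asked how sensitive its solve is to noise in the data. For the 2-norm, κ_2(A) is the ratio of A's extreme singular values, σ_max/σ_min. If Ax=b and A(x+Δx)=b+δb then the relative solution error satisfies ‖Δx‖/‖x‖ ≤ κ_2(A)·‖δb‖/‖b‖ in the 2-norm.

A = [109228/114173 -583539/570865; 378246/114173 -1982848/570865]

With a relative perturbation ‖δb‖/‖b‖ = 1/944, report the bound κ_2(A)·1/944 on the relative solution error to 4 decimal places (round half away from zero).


M = AᵀA = [155000792500/13035473929 -162748624500/13035473929; -162748624500/13035473929 170888158225/13035473929]. tr(M)=387501725/15499969, det(M)=62500/15499969
λ_max, λ_min = (387501725/15499969 ± √150153711885725625/240249039000961)/2 = 25, 2500/15499969
so κ_2 = √(25 / (2500/15499969)) = 393.7000
κ_2(A)·‖δb‖/‖b‖ = 0.4171

0.4171


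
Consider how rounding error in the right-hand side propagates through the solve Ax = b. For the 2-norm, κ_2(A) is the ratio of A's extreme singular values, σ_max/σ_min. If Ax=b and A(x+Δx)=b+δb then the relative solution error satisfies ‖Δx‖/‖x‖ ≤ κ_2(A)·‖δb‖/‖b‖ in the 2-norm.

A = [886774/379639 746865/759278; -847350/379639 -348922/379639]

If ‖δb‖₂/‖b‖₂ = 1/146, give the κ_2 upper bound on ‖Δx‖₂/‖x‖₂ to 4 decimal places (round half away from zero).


AᵀA = [1788787336/171374281 745314255/171374281; 745314255/171374281 1242322921/685497124]; tr = 49689185/4056196, det = 2401/1014049
char-poly roots: 49/4 and 196/1014049
κ = σ_max/σ_min = (7/2)/(14/1007) = 251.7500
bound on ‖Δx‖/‖x‖: κ·ε = 251.7500·1/146 = 1.7243

1.7243


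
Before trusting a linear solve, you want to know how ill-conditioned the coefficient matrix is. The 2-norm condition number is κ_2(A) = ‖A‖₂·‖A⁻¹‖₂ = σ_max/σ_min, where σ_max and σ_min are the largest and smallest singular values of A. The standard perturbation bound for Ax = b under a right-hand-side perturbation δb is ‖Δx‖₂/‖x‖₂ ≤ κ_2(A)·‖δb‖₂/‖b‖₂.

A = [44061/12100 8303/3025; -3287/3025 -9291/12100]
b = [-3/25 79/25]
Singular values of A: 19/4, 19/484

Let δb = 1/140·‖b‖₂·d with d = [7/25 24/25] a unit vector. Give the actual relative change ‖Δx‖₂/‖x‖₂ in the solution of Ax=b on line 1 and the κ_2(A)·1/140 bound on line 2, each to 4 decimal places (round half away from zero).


largest singular value 19/4, smallest 19/484
κ = σ_max/σ_min = (19/4)/(19/484) = 121.0000
bound on ‖Δx‖/‖x‖: κ·ε = 121.0000·1/140 = 0.8643
solve Ax = b  →  x = [-46.0211 61.0105]
‖b‖₂ = 3.1623 and ‖x‖₂ = 76.4213
δb = ε·‖b‖·d = [0.0063 0.0217]; solving A·Δx = δb gives ‖Δx‖ = 0.5754
realised ‖Δx‖/‖x‖ = 0.0075
realised/bound (from unrounded values) ≈ 0.0087

0.0075
0.8643


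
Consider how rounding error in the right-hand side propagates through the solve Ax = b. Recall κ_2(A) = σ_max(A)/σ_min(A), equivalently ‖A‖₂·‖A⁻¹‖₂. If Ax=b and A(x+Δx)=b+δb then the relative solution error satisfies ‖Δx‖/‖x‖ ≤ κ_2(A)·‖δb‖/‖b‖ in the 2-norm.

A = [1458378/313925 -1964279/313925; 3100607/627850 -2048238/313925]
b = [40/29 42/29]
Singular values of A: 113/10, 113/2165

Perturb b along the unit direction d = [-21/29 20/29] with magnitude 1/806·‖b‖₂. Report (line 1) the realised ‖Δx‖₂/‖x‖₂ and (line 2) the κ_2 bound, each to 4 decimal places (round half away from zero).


σ_max = 113/10, σ_min = 113/2165
κ_2(A) = (113/10) / (113/2165) = 216.5000
worst-case relative error ≤ 216.5000 × 1/806 = 0.2686
solve Ax = b  →  x = [0.1062 -0.1416]
‖b‖₂ = 2.0000 and ‖x‖₂ = 0.1770
δb = ε·‖b‖·d = [-0.0018 0.0017]; solving A·Δx = δb gives ‖Δx‖ = 0.0475
dividing the unrounded norms, ‖Δx‖/‖x‖ = 0.2686
tightness: 0.2686 against a bound of 0.2686; the bound is attained (ratio 1)

0.2686
0.2686


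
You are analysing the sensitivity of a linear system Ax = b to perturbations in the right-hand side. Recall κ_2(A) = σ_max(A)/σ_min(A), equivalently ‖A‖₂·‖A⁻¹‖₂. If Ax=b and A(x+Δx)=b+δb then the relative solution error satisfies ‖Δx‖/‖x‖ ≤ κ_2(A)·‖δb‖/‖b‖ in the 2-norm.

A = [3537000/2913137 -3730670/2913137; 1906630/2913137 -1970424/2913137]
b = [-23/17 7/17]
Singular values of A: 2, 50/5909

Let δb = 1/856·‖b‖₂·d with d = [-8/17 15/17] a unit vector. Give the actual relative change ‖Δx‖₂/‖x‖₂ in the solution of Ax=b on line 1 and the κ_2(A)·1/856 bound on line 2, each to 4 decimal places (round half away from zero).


0.0017
0.2761

from the listed singular values, σ₁ = 2, σ_n = 50/5909
condition number: 2 ÷ (50/5909) = 236.3600
worst-case relative error ≤ 236.3600 × 1/856 = 0.2761
solve Ax = b  →  x = [85.2338 81.8655]
‖b‖ = 1.4142, ‖x‖ = 118.1811
Δx = A⁻¹·δb where δb = 1/856·1.4142·d; ‖Δx‖ = 0.1952
dividing the unrounded norms, ‖Δx‖/‖x‖ = 0.0017
tightness: 0.0017 against a bound of 0.2761 (unrounded ratio ≈ 0.0060)


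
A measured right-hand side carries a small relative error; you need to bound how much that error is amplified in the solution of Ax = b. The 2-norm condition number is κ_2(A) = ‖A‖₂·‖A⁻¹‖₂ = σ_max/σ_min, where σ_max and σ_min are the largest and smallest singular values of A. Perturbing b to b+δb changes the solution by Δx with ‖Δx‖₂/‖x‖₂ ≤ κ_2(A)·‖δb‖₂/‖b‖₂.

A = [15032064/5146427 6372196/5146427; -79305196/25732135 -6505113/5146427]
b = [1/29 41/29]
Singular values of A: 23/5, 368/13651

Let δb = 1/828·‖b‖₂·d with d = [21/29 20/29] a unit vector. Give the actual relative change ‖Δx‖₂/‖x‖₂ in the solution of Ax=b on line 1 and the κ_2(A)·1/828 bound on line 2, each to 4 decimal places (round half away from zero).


from the listed singular values, σ₁ = 23/5, σ_n = 368/13651
κ = σ_max/σ_min = (23/5)/(368/13651) = 170.6375
worst-case relative error ≤ 170.6375 × 1/828 = 0.2061
solve Ax = b  →  x = [-14.4680 34.1580]
‖b‖₂ = 1.4142 and ‖x‖₂ = 37.0957
with δb = [0.0012 0.0012], A·Δx = δb → ‖Δx‖ = 0.0634
relative error = 0.0017
realised/bound (from unrounded values) ≈ 0.0083

0.0017
0.2061


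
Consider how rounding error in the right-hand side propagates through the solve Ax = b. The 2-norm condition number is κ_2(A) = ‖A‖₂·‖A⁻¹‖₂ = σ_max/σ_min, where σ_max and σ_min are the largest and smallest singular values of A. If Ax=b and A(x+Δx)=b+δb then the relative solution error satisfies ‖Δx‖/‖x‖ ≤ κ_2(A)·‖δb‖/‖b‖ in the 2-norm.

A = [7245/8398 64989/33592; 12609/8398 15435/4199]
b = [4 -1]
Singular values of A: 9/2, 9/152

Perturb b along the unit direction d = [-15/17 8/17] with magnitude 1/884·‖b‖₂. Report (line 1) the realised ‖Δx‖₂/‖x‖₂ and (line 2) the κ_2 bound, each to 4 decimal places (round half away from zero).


0.0012
0.0860

from the listed singular values, σ₁ = 9/2, σ_n = 9/152
κ_2(A) = (9/2) / (9/152) = 76.0000
bound on ‖Δx‖/‖x‖: κ·ε = 76.0000·1/884 = 0.0860
solve Ax = b  →  x = [62.4444 -25.7778]
2-norm of b is 4.1231; of x, 67.5559
δb = ε·‖b‖·d = [-0.0041 0.0022]; solving A·Δx = δb gives ‖Δx‖ = 0.0788
realised ‖Δx‖/‖x‖ = 0.0012
tightness: 0.0012 against a bound of 0.0860 (unrounded ratio ≈ 0.0136)


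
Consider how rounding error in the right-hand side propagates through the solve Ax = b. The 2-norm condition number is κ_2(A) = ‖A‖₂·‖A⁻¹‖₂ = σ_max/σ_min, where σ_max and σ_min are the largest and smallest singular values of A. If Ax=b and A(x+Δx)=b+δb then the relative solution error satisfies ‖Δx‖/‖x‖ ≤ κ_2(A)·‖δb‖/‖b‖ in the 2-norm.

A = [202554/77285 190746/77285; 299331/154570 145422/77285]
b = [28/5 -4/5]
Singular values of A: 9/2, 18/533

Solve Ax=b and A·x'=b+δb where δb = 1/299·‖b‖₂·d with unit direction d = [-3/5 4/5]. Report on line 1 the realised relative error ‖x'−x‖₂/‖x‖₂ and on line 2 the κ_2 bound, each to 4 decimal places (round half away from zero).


largest singular value 9/2, smallest 18/533
κ_2(A) = (9/2) / (18/533) = 133.2500
perturbation bound = 133.2500·1/299 = 0.4457
solve Ax = b  →  x = [82.3295 -85.1571]
‖b‖₂ = 5.6569 and ‖x‖₂ = 118.4478
with δb = [-0.0114 0.0151], A·Δx = δb → ‖Δx‖ = 0.5602
relative error = 0.0047
realised/bound (from unrounded values) ≈ 0.0106

0.0047
0.4457


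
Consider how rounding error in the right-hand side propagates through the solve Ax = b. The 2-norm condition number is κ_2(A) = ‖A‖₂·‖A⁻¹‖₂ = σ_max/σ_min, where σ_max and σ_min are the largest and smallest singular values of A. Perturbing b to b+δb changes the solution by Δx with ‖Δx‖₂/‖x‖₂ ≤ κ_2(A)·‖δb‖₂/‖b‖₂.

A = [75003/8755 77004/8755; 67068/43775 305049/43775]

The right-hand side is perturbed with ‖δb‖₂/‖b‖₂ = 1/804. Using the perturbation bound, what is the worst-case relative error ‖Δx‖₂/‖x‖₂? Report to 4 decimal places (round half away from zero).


0.0051

AᵀA = [502195041/6630625 570405888/6630625; 570405888/6630625 834931809/6630625]; tr = 53485074/265225, det = 22667121/10609
char-poly roots: 4761/25 and 119025/10609
κ = σ_max/σ_min = (69/5)/(345/103) = 4.1200
perturbation bound = 4.1200·1/804 = 0.0051


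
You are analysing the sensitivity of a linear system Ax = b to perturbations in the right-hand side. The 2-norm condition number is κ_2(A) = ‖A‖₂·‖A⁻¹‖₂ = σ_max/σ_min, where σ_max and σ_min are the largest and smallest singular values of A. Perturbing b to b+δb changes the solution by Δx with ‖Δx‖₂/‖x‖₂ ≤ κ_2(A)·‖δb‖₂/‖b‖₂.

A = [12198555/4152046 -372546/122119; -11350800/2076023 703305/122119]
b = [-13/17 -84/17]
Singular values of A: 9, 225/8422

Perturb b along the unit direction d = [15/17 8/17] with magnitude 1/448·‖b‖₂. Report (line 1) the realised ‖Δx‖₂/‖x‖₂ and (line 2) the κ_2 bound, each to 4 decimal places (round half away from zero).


0.0037
0.7520

from the listed singular values, σ₁ = 9, σ_n = 225/8422
κ = σ_max/σ_min = 9/(225/8422) = 336.8800
bound on ‖Δx‖/‖x‖: κ·ε = 336.8800·1/448 = 0.7520
solve Ax = b  →  x = [-81.0093 -77.7655]
2-norm of b is 5.0000; of x, 112.2942
δb = ε·‖b‖·d = [0.0098 0.0053]; solving A·Δx = δb gives ‖Δx‖ = 0.4178
realised ‖Δx‖/‖x‖ = 0.0037
so the bound overstates the realised error by a factor of ≈ 202.1296 (computed from the unrounded values)


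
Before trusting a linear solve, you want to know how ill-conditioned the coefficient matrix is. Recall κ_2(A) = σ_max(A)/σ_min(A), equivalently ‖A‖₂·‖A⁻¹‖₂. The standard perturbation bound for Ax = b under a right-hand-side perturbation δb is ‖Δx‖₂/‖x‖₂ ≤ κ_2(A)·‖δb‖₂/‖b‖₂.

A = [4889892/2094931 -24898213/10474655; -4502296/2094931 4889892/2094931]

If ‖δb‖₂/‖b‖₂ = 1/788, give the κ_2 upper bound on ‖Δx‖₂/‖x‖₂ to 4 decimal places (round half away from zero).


0.0790

form AᵀA = [52534736080/5218473121 -275657881716/26092365605; -275657881716/26092365605 1447915701409/130461828025] with trace 3283334249/155127025 and determinant 17909824/155127025
eigenvalues of AᵀA: λ = (tr ± √(tr²−4·det))/2 = 529/25, 33856/6205081
so κ_2 = √((529/25) / (33856/6205081)) = 62.2750
bound on ‖Δx‖/‖x‖: κ·ε = 62.2750·1/788 = 0.0790


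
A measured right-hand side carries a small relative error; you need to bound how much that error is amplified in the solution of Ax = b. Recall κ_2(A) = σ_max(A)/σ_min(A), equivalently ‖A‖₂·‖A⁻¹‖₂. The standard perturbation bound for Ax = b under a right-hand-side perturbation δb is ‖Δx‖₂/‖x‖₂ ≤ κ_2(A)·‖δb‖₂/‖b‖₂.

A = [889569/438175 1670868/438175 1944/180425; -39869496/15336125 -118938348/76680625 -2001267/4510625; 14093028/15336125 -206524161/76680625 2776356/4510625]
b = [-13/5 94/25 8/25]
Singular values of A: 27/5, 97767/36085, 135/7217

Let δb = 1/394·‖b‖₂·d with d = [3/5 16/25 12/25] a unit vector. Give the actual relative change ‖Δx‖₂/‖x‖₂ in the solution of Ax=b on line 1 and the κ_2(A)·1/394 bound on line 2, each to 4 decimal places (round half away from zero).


largest singular value 27/5, smallest 135/7217
κ = σ_max/σ_min = (27/5)/(135/7217) = 288.6800
κ_2(A)·‖δb‖/‖b‖ = 0.7327
solve Ax = b  →  x = [-14.1815 6.7239 51.1142]
‖b‖₂ = 4.5826 and ‖x‖₂ = 53.4695
with δb = [0.0070 0.0074 0.0056], A·Δx = δb → ‖Δx‖ = 0.6218
relative error = 0.0116
so the bound overstates the realised error by a factor of ≈ 63.0072 (computed from the unrounded values)

0.0116
0.7327


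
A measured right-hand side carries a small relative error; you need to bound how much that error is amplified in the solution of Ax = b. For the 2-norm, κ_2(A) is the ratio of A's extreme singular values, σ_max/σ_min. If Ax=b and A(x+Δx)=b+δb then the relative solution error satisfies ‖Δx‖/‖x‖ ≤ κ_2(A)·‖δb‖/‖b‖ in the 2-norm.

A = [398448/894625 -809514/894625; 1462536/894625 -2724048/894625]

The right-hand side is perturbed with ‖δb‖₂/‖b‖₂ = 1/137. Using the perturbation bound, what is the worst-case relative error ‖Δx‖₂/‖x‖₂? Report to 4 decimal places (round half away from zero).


form AᵀA = [216260928/75327425 -16212960/3013097; -16212960/3013097 760070628/75327425] with trace 57431268/4431025 and determinant 1679616/110775625
eigenvalues of AᵀA: λ = (tr ± √(tr²−4·det))/2 = 324/25, 5184/4431025
σ_max=√(324/25)=(18/5), σ_min=√(5184/4431025)=(72/2105) → κ = 105.2500
bound on ‖Δx‖/‖x‖: κ·ε = 105.2500·1/137 = 0.7682

0.7682


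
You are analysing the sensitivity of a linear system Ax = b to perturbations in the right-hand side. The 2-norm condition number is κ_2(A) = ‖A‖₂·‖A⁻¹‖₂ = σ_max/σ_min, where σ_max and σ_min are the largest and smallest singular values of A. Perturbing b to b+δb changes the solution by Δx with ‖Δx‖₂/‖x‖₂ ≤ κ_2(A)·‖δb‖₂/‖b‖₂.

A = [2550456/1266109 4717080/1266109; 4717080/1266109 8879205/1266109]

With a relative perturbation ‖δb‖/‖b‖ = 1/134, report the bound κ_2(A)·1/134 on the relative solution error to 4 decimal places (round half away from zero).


2.4521

form AᵀA = [99500586624/5546823529 186555796920/5546823529; 186555796920/5546823529 349796280825/5546823529] with trace 1554660441/19193161 and determinant 1166400/19193161
char-poly roots: 81 and 14400/19193161
κ = σ_max/σ_min = 9/(120/4381) = 328.5750
κ_2(A)·‖δb‖/‖b‖ = 2.4521


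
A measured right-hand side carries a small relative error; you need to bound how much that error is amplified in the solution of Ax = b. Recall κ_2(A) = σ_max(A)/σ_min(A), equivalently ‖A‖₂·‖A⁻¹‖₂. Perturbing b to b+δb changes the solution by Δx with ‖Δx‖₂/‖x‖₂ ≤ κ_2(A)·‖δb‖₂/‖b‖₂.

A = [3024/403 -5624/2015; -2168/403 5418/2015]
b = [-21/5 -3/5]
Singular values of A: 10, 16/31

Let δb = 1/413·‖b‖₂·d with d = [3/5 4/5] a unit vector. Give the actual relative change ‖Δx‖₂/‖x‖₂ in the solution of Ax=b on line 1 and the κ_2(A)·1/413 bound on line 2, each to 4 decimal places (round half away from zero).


from the listed singular values, σ₁ = 10, σ_n = 16/31
κ = σ_max/σ_min = 10/(16/31) = 19.3750
κ_2(A)·‖δb‖/‖b‖ = 0.0469
solve Ax = b  →  x = [-2.5125 -5.2500]
2-norm of b is 4.2426; of x, 5.8202
Δx = A⁻¹·δb where δb = 1/413·4.2426·d; ‖Δx‖ = 0.0199
dividing the unrounded norms, ‖Δx‖/‖x‖ = 0.0034
so the bound overstates the realised error by a factor of ≈ 13.7184 (computed from the unrounded values)

0.0034
0.0469


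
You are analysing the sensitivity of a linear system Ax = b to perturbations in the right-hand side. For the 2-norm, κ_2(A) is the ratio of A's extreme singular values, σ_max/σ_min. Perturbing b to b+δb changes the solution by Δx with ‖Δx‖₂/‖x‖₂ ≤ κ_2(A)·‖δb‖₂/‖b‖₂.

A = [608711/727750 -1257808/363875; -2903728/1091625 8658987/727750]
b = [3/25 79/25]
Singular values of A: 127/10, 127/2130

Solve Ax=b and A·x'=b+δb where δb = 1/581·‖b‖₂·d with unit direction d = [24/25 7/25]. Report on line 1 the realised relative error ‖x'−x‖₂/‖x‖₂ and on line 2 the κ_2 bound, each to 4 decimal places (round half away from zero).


0.0054
0.3666

from the listed singular values, σ₁ = 127/10, σ_n = 127/2130
κ_2(A) = (127/10) / (127/2130) = 213.0000
perturbation bound = 213.0000·1/581 = 0.3666
solve Ax = b  →  x = [16.3107 3.9120]
‖b‖ = 3.1623, ‖x‖ = 16.7733
δb = ε·‖b‖·d = [0.0052 0.0015]; solving A·Δx = δb gives ‖Δx‖ = 0.0913
realised ‖Δx‖/‖x‖ = 0.0054
so the bound overstates the realised error by a factor of ≈ 67.3632 (computed from the unrounded values)


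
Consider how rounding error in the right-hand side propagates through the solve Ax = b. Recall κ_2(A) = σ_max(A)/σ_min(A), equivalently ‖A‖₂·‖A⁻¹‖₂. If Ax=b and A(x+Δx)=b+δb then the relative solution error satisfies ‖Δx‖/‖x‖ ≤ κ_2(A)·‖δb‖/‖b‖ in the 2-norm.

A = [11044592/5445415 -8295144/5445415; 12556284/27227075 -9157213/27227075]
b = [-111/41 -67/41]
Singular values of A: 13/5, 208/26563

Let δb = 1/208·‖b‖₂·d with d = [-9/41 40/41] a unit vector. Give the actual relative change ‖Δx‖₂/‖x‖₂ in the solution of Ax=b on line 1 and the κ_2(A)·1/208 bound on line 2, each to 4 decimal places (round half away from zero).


from the listed singular values, σ₁ = 13/5, σ_n = 208/26563
κ_2(A) = (13/5) / (208/26563) = 332.0375
bound on ‖Δx‖/‖x‖: κ·ε = 332.0375·1/208 = 1.5963
solve Ax = b  →  x = [-77.5471 -101.4731]
‖b‖₂ = 3.1623 and ‖x‖₂ = 127.7119
with δb = [-0.0033 0.0148], A·Δx = δb → ‖Δx‖ = 1.9416
dividing the unrounded norms, ‖Δx‖/‖x‖ = 0.0152
so the bound overstates the realised error by a factor of ≈ 105.0038 (computed from the unrounded values)

0.0152
1.5963


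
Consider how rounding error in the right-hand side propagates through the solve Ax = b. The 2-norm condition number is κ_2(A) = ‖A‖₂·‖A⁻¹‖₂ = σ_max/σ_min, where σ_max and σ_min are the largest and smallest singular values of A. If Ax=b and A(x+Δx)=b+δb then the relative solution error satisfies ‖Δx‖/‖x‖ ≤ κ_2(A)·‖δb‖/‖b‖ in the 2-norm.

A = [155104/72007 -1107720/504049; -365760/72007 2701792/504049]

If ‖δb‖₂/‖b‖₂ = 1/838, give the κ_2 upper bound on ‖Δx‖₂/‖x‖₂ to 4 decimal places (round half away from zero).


AᵀA = [933950464/30680521 -6864019200/214763647; -6864019200/214763647 50453985856/1503345529]; tr = 114408512/1787569, det = 262144/1787569
char-poly roots: 64 and 4096/1787569
κ = σ_max/σ_min = 8/(64/1337) = 167.1250
worst-case relative error ≤ 167.1250 × 1/838 = 0.1994

0.1994


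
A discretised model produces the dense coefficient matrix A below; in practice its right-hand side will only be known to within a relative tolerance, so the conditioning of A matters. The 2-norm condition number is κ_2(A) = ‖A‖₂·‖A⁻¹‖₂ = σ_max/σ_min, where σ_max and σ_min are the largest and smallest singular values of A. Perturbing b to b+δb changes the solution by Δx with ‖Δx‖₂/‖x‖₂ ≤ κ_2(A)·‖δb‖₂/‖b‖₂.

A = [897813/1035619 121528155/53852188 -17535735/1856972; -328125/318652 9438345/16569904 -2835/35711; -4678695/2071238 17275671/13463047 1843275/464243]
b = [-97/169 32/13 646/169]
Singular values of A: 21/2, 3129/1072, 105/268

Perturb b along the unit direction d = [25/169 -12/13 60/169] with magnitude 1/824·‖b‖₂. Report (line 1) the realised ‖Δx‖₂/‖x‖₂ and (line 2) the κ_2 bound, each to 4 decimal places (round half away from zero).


from the listed singular values, σ₁ = 21/2, σ_n = 105/268
condition number: (21/2) ÷ (105/268) = 26.8000
perturbation bound = 26.8000·1/824 = 0.0325
solve Ax = b  →  x = [-2.7786 -0.7538 -0.3744]
‖b‖ = 4.5826, ‖x‖ = 2.9033
re-solving with b+δb shifts x by Δx of norm 0.0142
relative error = 0.0049
tightness: 0.0049 against a bound of 0.0325 (unrounded ratio ≈ 0.1503)

0.0049
0.0325


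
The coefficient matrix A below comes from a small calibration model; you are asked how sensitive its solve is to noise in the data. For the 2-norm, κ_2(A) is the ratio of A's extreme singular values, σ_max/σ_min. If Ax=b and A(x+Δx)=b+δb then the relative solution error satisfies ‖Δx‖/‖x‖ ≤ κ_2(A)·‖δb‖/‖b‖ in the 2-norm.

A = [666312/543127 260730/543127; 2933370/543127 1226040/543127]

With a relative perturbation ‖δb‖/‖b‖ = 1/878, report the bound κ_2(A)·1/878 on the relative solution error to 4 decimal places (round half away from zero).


0.2321

form AᵀA = [31851396/1038361 13271040/1038361; 13271040/1038361 5530500/1038361] with trace 37381896/1038361 and determinant 32400/1038361
char-poly roots: 36 and 900/1038361
so κ_2 = √(36 / (900/1038361)) = 203.8000
bound on ‖Δx‖/‖x‖: κ·ε = 203.8000·1/878 = 0.2321


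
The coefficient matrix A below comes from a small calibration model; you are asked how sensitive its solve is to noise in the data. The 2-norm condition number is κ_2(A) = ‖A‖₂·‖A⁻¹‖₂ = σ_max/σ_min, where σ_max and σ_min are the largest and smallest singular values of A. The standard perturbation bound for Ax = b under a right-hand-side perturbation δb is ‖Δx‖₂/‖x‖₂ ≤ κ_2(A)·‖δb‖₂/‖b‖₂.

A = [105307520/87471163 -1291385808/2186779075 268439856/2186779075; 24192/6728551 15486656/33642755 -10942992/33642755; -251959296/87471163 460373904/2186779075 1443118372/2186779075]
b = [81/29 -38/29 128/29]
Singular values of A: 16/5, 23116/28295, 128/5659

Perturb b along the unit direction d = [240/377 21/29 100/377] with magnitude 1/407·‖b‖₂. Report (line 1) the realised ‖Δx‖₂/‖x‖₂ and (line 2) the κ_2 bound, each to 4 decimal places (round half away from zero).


from the listed singular values, σ₁ = 16/5, σ_n = 128/5659
κ = σ_max/σ_min = (16/5)/(128/5659) = 141.4750
perturbation bound = 141.4750·1/407 = 0.3476
solve Ax = b  →  x = [18.4950 47.9657 72.1145]
‖b‖ = 5.3852, ‖x‖ = 88.5623
with δb = [0.0084 0.0096 0.0035], A·Δx = δb → ‖Δx‖ = 0.5850
dividing the unrounded norms, ‖Δx‖/‖x‖ = 0.0066
so the bound overstates the realised error by a factor of ≈ 52.6259 (computed from the unrounded values)

0.0066
0.3476


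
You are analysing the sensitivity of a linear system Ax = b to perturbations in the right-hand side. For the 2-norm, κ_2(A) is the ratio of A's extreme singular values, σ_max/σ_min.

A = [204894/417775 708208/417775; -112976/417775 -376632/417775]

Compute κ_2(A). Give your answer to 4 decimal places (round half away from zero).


245.7500

M = AᵀA = [189429508/603930625 649335456/603930625; 649335456/603930625 2226332992/603930625]. tr(M)=3865220/966289, det(M)=256/966289
solving λ² − 3865220/966289·λ + 256/966289 = 0 gives λ = 4, 64/966289
so κ_2 = √(4 / (64/966289)) = 245.7500


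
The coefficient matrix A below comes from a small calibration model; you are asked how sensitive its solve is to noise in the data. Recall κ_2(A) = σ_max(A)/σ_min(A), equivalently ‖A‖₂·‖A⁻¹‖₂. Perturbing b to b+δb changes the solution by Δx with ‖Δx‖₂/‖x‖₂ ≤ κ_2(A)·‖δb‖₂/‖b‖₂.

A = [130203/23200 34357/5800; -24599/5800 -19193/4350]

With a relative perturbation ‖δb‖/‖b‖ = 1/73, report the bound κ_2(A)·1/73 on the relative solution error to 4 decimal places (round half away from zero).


3.9452

form AᵀA = [1065383761/21529600 167793689/3229440; 167793689/3229440 660702841/12110400] with trace 4794221/46080 and determinant 83521/640000
λ_max, λ_min = (4794221/46080 ± √574586164657729/53084160000)/2 = 2601/25, 289/230400
σ_max=√(2601/25)=(51/5), σ_min=√(289/230400)=(17/480) → κ = 288.0000
bound on ‖Δx‖/‖x‖: κ·ε = 288.0000·1/73 = 3.9452


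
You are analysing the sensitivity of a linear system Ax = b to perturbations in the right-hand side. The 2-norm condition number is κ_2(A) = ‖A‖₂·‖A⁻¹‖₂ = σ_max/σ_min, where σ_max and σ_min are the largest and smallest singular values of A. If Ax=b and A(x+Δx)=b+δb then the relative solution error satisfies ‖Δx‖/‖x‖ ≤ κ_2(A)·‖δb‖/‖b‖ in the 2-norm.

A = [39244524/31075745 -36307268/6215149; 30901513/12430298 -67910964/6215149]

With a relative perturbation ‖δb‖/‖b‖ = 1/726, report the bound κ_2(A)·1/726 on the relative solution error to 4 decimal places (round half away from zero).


0.3071

form AᵀA = [103920824561161/13366116640900 -23083876445058/668305832045; -23083876445058/668305832045 20519435090080/133661166409] with trace 1282489193081/7951288900 and determinant 1040578564/1987822225
λ_max, λ_min = (1282489193081/7951288900 ± √1644646147316986320038961/63222995171263210000)/2 = 16129/100, 258064/79512889
κ = σ_max/σ_min = (127/10)/(508/8917) = 222.9250
worst-case relative error ≤ 222.9250 × 1/726 = 0.3071


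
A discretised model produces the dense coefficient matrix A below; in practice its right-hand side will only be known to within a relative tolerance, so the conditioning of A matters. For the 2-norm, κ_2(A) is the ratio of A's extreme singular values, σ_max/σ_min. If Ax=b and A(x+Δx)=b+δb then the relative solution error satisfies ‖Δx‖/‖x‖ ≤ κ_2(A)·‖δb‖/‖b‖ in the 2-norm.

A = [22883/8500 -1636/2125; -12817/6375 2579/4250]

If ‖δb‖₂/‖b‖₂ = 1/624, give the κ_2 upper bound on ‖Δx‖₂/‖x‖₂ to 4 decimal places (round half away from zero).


AᵀA = [293643721/26010000 -3568397/1083750; -3568397/1083750 694289/722500]; tr = 509821/41616, det = 1225/166464
λ_max, λ_min = (509821/41616 ± √259866472441/1731891456)/2 = 49/4, 25/41616
σ_max=√(49/4)=(7/2), σ_min=√(25/41616)=(5/204) → κ = 142.8000
bound on ‖Δx‖/‖x‖: κ·ε = 142.8000·1/624 = 0.2288

0.2288


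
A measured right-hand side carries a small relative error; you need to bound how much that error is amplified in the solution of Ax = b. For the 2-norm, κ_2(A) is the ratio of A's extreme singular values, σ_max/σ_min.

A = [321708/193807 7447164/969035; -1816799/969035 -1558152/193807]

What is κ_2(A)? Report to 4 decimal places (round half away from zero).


form AᵀA = [7001378761/1116562225 1242963432/44662489; 1242963432/44662489 138116757456/1116562225] with trace 86328457/664225 and determinant 18766224/16605625
char-poly roots: 3249/25 and 5776/664225
so κ_2 = √((3249/25) / (5776/664225)) = 122.2500

122.2500


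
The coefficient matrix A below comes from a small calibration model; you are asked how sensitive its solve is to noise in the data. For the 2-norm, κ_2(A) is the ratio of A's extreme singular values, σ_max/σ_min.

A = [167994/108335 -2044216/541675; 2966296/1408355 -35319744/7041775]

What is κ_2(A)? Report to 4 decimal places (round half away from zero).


270.8375

AᵀA = [542737090468/79338552241 -6512244927408/396692761205; -6512244927408/396692761205 78148189458496/1983463806025]; tr = 542701874084/11736472225, det = 342102016/11736472225
char-poly roots: 1156/25 and 295936/469458889
σ_max=√(1156/25)=(34/5), σ_min=√(295936/469458889)=(544/21667) → κ = 270.8375


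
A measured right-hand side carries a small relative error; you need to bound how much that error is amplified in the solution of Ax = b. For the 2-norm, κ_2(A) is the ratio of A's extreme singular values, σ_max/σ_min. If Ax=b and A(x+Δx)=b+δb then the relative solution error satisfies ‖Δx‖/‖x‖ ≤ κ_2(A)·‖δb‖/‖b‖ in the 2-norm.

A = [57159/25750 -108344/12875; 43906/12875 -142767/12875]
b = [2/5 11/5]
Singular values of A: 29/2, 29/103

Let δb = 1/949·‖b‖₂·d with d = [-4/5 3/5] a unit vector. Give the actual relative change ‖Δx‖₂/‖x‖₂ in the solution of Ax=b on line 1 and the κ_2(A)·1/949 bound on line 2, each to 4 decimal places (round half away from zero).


largest singular value 29/2, smallest 29/103
condition number: (29/2) ÷ (29/103) = 51.5000
κ_2(A)·‖δb‖/‖b‖ = 0.0543
solve Ax = b  →  x = [3.4483 0.8621]
‖b‖₂ = 2.2361 and ‖x‖₂ = 3.5544
Δx = A⁻¹·δb where δb = 1/949·2.2361·d; ‖Δx‖ = 0.0084
relative error = 0.0024
tightness: 0.0024 against a bound of 0.0543 (unrounded ratio ≈ 0.0434)

0.0024
0.0543


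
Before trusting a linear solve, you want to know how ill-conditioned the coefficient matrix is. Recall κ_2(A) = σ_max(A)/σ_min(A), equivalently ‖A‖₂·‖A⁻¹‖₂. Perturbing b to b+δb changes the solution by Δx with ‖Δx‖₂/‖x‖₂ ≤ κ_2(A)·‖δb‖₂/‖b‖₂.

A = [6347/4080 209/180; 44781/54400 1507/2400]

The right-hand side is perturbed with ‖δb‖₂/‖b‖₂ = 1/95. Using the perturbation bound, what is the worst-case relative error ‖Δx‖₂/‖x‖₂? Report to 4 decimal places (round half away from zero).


2.4253

AᵀA = [285477841/92160000 160576559/69120000; 160576559/69120000 90329041/51840000]; tr = 160582609/33177600, det = 14641/33177600
solving λ² − 160582609/33177600·λ + 14641/33177600 = 0 gives λ = 121/25, 121/1327104
κ = σ_max/σ_min = (11/5)/(11/1152) = 230.4000
bound on ‖Δx‖/‖x‖: κ·ε = 230.4000·1/95 = 2.4253


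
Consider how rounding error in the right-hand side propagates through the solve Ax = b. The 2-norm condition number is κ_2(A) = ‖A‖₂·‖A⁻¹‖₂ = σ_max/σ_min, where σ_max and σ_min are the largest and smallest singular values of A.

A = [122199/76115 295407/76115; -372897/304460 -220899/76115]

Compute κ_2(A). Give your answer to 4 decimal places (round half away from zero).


292.7500

M = AᵀA = [15118948089/3707835664 9070653375/926958916; 9070653375/926958916 5442466554/231739729]. tr(M)=604724337/21939856, det(M)=194481/21939856
λ_max, λ_min = (604724337/21939856 ± √365674456219550625/481357281300736)/2 = 441/16, 441/1371241
σ_max=√(441/16)=(21/4), σ_min=√(441/1371241)=(21/1171) → κ = 292.7500


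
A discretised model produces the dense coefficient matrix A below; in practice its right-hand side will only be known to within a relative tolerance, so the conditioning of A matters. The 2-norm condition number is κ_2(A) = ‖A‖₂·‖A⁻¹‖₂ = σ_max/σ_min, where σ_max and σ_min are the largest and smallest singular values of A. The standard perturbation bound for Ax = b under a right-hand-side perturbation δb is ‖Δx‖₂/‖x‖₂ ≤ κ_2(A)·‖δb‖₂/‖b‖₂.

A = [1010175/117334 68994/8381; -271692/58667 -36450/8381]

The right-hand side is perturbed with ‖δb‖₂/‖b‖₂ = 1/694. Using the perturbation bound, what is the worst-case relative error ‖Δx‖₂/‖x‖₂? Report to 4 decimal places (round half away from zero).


form AᵀA = [4552663329/47637604 154848375/1701343; 154848375/1701343 21068424/243049] with trace 10323513/56644 and determinant 6561/14161
solving λ² − 10323513/56644·λ + 6561/14161 = 0 gives λ = 729/4, 36/14161
σ_max=√(729/4)=(27/2), σ_min=√(36/14161)=(6/119) → κ = 267.7500
bound on ‖Δx‖/‖x‖: κ·ε = 267.7500·1/694 = 0.3858

0.3858


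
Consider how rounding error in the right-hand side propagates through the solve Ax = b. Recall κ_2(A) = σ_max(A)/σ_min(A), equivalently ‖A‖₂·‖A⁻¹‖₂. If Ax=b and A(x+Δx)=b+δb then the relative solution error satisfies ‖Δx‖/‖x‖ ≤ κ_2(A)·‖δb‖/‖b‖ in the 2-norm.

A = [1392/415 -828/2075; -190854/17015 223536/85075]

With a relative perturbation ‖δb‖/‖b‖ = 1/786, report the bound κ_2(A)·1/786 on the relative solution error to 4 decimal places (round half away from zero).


form AᵀA = [1587298500/11580409 -356801760/11580409; -356801760/11580409 81793296/11580409] with trace 992916/6889 and determinant 129600/6889
char-poly roots: 144 and 900/6889
so κ_2 = √(144 / (900/6889)) = 33.2000
worst-case relative error ≤ 33.2000 × 1/786 = 0.0422

0.0422


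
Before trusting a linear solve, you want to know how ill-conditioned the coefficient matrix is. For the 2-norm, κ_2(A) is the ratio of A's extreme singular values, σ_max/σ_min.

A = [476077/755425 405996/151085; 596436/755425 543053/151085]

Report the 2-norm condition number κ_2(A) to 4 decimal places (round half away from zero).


AᵀA = [23295408481/22826677225 20687268672/4565335445; 20687268672/4565335445 18389572513/913067089]; tr = 287349626/13579225, det = 279841/13579225
λ_max, λ_min = (287349626/13579225 ± √82554607466726976/184395351600625)/2 = 529/25, 529/543169
σ_max=√(529/25)=(23/5), σ_min=√(529/543169)=(23/737) → κ = 147.4000

147.4000


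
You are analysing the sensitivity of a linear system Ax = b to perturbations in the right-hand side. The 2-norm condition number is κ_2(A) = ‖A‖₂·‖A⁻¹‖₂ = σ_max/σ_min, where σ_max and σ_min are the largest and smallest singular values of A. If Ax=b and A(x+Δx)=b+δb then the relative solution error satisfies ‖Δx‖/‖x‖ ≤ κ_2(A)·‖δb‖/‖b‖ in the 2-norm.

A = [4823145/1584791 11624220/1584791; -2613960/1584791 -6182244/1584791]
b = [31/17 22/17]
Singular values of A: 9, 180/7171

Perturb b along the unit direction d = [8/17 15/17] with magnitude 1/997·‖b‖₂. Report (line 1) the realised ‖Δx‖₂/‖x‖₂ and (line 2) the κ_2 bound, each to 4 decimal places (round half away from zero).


σ_max = 9, σ_min = 180/7171
condition number: 9 ÷ (180/7171) = 358.5500
perturbation bound = 358.5500·1/997 = 0.3596
solve Ax = b  →  x = [-73.5060 30.7479]
‖b‖ = 2.2361, ‖x‖ = 79.6779
re-solving with b+δb shifts x by Δx of norm 0.0894
relative error = 0.0011
realised/bound (from unrounded values) ≈ 0.0031

0.0011
0.3596


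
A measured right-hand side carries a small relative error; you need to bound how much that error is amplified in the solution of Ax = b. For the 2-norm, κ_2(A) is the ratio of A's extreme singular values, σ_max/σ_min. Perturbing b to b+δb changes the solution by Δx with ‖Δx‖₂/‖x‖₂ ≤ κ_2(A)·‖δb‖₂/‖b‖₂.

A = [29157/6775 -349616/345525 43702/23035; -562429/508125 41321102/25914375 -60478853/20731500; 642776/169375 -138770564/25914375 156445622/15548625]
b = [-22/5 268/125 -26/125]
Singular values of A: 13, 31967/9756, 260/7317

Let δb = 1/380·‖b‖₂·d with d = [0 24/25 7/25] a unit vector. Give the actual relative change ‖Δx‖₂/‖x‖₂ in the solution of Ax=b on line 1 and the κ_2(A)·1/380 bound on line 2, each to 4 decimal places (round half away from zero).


0.0064
0.9628

largest singular value 13, smallest 260/7317
κ = σ_max/σ_min = 13/(260/7317) = 365.8500
worst-case relative error ≤ 365.8500 × 1/380 = 0.9628
solve Ax = b  →  x = [-1.1860 49.5088 26.7759]
‖b‖ = 4.8990, ‖x‖ = 56.2981
δb = ε·‖b‖·d = [0.0000 0.0124 0.0036]; solving A·Δx = δb gives ‖Δx‖ = 0.3628
relative error = 0.0064
realised/bound (from unrounded values) ≈ 0.0067


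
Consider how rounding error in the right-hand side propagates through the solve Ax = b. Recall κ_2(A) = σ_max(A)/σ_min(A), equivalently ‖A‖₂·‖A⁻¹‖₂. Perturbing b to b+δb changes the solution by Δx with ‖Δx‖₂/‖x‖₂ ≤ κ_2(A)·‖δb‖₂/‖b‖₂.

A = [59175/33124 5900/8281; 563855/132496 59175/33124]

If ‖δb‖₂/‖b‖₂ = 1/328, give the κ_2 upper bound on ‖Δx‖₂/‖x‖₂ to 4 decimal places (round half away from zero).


M = AᵀA = [2212777225/103876864 230486625/25969216; 230486625/25969216 24015625/6492304]. tr(M)=15367025/614656, det(M)=15625/614656
char-poly roots: 25 and 625/614656
κ = σ_max/σ_min = 5/(25/784) = 156.8000
worst-case relative error ≤ 156.8000 × 1/328 = 0.4780

0.4780


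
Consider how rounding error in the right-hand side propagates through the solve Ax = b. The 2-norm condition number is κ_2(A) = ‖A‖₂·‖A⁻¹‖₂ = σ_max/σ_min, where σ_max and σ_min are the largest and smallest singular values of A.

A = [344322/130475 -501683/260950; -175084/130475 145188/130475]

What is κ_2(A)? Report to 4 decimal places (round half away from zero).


form AᵀA = [103260932/11781125 -77363559/11781125; -77363559/11781125 232528757/47124500] with trace 129114497/9424900 and determinant 7496644/58905625
solving λ² − 129114497/9424900·λ + 7496644/58905625 = 0 gives λ = 1369/100, 21904/2356225
κ = σ_max/σ_min = (37/10)/(148/1535) = 38.3750

38.3750
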